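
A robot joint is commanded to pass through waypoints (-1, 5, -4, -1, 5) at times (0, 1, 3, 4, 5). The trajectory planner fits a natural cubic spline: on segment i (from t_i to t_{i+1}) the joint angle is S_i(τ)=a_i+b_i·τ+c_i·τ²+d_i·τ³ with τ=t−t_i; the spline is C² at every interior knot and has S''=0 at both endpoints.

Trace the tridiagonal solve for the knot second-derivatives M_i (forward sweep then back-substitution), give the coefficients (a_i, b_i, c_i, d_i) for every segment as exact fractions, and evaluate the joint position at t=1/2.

Δ: Δ0=6, Δ1=-9/2, Δ2=3, Δ3=6
row 1: diag=6, rhs=-63; c'=1/3, d'=-21/2
row 2: denom=6−2·1/3=16/3; d'=(45−2·-21/2)/(16/3)=99/8
row 3: denom=4−1·3/16=61/16; d'=(18−1·99/8)/(61/16)=90/61
back: M3=90/61
back: M2=99/8−3/16·90/61=738/61
back: M1=-21/2−1/3·738/61=-1773/122
M: M0=0, M1=-1773/122, M2=738/61, M3=90/61, M4=0
seg 0: a=-1, c=M0/2=0, d=(M1−M0)/(6·1)=-591/244, b=Δ0−h0·(2M0+M1)/6=2055/244
seg 1: a=5, c=M1/2=-1773/244, d=(M2−M1)/(6·2)=1083/488, b=Δ1−h1·(2M1+M2)/6=141/122
seg 2: a=-4, c=M2/2=369/61, d=(M3−M2)/(6·1)=-108/61, b=Δ2−h2·(2M2+M3)/6=-78/61
seg 3: a=-1, c=M3/2=45/61, d=(M4−M3)/(6·1)=-15/61, b=Δ3−h3·(2M3+M4)/6=336/61
t_q=1/2 → seg 0, τ=1/2; S=-1+2055/244·τ+0·τ²+-591/244·τ³=5677/1952

  seg 0: a=-1 b=2055/244 c=0 d=-591/244
  seg 1: a=5 b=141/122 c=-1773/244 d=1083/488
  seg 2: a=-4 b=-78/61 c=369/61 d=-108/61
  seg 3: a=-1 b=336/61 c=45/61 d=-15/61
S(1/2) = 5677/1952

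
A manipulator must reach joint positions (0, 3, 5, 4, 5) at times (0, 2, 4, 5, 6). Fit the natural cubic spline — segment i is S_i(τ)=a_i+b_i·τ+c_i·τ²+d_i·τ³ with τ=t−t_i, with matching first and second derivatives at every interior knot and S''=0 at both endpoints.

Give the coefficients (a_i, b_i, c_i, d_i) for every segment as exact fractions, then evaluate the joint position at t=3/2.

  seg 0: a=0 b=235/168 c=0 d=17/672
  seg 1: a=3 b=143/84 c=17/112 d=-169/672
  seg 2: a=5 b=-17/24 c=-19/14 d=179/168
  seg 3: a=4 b=-19/84 c=103/56 d=-103/168
S(3/2) = 559/256

Δ: Δ0=3/2, Δ1=1, Δ2=-1, Δ3=1
row 1: diag=8, rhs=-3; c'=1/4, d'=-3/8
row 2: denom=6−2·1/4=11/2; d'=(-12−2·-3/8)/(11/2)=-45/22
row 3: denom=4−1·2/11=42/11; d'=(12−1·-45/22)/(42/11)=103/28
back: M3=103/28
back: M2=-45/22−2/11·103/28=-19/7
back: M1=-3/8−1/4·-19/7=17/56
M: M0=0, M1=17/56, M2=-19/7, M3=103/28, M4=0
seg 0: a=0, c=M0/2=0, d=(M1−M0)/(6·2)=17/672, b=Δ0−h0·(2M0+M1)/6=235/168
seg 1: a=3, c=M1/2=17/112, d=(M2−M1)/(6·2)=-169/672, b=Δ1−h1·(2M1+M2)/6=143/84
seg 2: a=5, c=M2/2=-19/14, d=(M3−M2)/(6·1)=179/168, b=Δ2−h2·(2M2+M3)/6=-17/24
seg 3: a=4, c=M3/2=103/56, d=(M4−M3)/(6·1)=-103/168, b=Δ3−h3·(2M3+M4)/6=-19/84
t_q=3/2 → seg 0, τ=3/2; S=0+235/168·τ+0·τ²+17/672·τ³=559/256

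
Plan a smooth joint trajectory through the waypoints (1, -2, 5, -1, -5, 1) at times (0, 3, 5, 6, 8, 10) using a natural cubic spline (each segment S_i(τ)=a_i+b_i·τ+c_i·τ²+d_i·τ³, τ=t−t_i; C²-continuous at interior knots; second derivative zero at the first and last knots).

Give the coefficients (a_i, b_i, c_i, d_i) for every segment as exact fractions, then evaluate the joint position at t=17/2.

Δ: Δ0=-1, Δ1=7/2, Δ2=-6, Δ3=-2, Δ4=3
row 1: diag=10, rhs=27; c'=1/5, d'=27/10
row 2: denom=6−2·1/5=28/5; d'=(-57−2·27/10)/(28/5)=-78/7
row 3: denom=6−1·5/28=163/28; d'=(24−1·-78/7)/(163/28)=984/163
row 4: denom=8−2·56/163=1192/163; d'=(30−2·984/163)/(1192/163)=1461/596
back: M4=1461/596
back: M3=984/163−56/163·1461/596=774/149
back: M2=-78/7−5/28·774/149=-3597/298
back: M1=27/10−1/5·-3597/298=762/149
M: M0=0, M1=762/149, M2=-3597/298, M3=774/149, M4=1461/596, M5=0
seg 0: a=1, c=M0/2=0, d=(M1−M0)/(6·3)=127/447, b=Δ0−h0·(2M0+M1)/6=-530/149
seg 1: a=-2, c=M1/2=381/149, d=(M2−M1)/(6·2)=-1707/1192, b=Δ1−h1·(2M1+M2)/6=613/149
seg 2: a=5, c=M2/2=-3597/596, d=(M3−M2)/(6·1)=1715/596, b=Δ2−h2·(2M2+M3)/6=-847/298
seg 3: a=-1, c=M3/2=387/149, d=(M4−M3)/(6·2)=-545/2384, b=Δ3−h3·(2M3+M4)/6=-3743/596
seg 4: a=-5, c=M4/2=1461/1192, d=(M5−M4)/(6·2)=-487/2384, b=Δ4−h4·(2M4+M5)/6=407/298
t_q=17/2 → seg 4, τ=1/2; S=-5+407/298·τ+1461/1192·τ²+-487/2384·τ³=-76979/19072

  seg 0: a=1 b=-530/149 c=0 d=127/447
  seg 1: a=-2 b=613/149 c=381/149 d=-1707/1192
  seg 2: a=5 b=-847/298 c=-3597/596 d=1715/596
  seg 3: a=-1 b=-3743/596 c=387/149 d=-545/2384
  seg 4: a=-5 b=407/298 c=1461/1192 d=-487/2384
S(17/2) = -76979/19072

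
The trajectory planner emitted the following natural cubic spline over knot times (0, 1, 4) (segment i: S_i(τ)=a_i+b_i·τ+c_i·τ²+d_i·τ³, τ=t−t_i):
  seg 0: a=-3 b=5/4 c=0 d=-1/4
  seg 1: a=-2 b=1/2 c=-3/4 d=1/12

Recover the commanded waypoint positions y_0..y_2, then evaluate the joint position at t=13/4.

y_0 = S_0(0) = a_0 = -3
y_1 = S_1(0) = a_1 = -2
y_2 = S_1(3) = -5
t_q=13/4 is in segment 1 (τ=9/4); S_1(τ)=-953/256

y_0=-3 y_1=-2 y_2=-5
S(13/4) = -953/256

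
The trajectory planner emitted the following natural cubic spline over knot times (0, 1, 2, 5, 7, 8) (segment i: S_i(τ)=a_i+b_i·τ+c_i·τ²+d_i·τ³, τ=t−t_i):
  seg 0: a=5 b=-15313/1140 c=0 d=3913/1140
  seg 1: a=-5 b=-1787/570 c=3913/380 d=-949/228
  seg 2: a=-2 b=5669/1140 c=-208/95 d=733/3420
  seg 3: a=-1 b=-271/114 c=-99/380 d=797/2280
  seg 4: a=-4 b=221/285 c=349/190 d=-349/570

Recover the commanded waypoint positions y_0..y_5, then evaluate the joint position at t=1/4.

y_0=5 y_1=-5 y_2=-2 y_3=-1 y_4=-4 y_5=-2
S(1/4) = 8247/4864

y_0 = S_0(0) = a_0 = 5
y_1 = S_1(0) = a_1 = -5
y_2 = S_2(0) = a_2 = -2
y_3 = S_3(0) = a_3 = -1
y_4 = S_4(0) = a_4 = -4
y_5 = S_4(1) = -2
t_q=1/4 is in segment 0 (τ=1/4); S_0(τ)=8247/4864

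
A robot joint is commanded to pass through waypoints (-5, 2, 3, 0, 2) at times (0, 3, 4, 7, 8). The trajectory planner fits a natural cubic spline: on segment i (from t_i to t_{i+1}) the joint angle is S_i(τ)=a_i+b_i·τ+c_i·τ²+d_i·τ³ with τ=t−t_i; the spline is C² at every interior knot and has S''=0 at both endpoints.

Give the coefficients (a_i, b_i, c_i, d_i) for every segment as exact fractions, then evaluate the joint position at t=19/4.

Δ: Δ0=7/3, Δ1=1, Δ2=-1, Δ3=2
row 1: diag=8, rhs=-8; c'=1/8, d'=-1
row 2: denom=8−1·1/8=63/8; d'=(-12−1·-1)/(63/8)=-88/63
row 3: denom=8−3·8/21=48/7; d'=(18−3·-88/63)/(48/7)=233/72
back: M3=233/72
back: M2=-88/63−8/21·233/72=-71/27
back: M1=-1−1/8·-71/27=-145/216
M: M0=0, M1=-145/216, M2=-71/27, M3=233/72, M4=0
seg 0: a=-5, c=M0/2=0, d=(M1−M0)/(6·3)=-145/3888, b=Δ0−h0·(2M0+M1)/6=1153/432
seg 1: a=2, c=M1/2=-145/432, d=(M2−M1)/(6·1)=-47/144, b=Δ1−h1·(2M1+M2)/6=359/216
seg 2: a=3, c=M2/2=-71/54, d=(M3−M2)/(6·3)=1267/3888, b=Δ2−h2·(2M2+M3)/6=5/432
seg 3: a=0, c=M3/2=233/144, d=(M4−M3)/(6·1)=-233/432, b=Δ3−h3·(2M3+M4)/6=199/216
t_q=19/4 → seg 2, τ=3/4; S=3+5/432·τ+-71/54·τ²+1267/3888·τ³=7393/3072

  seg 0: a=-5 b=1153/432 c=0 d=-145/3888
  seg 1: a=2 b=359/216 c=-145/432 d=-47/144
  seg 2: a=3 b=5/432 c=-71/54 d=1267/3888
  seg 3: a=0 b=199/216 c=233/144 d=-233/432
S(19/4) = 7393/3072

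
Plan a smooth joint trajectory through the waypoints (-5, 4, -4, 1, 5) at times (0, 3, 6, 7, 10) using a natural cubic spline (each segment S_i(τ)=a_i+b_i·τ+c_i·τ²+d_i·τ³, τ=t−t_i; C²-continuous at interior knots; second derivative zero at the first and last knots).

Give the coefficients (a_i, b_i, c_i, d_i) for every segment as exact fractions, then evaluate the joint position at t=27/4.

Δ: Δ0=3, Δ1=-8/3, Δ2=5, Δ3=4/3
row 1: diag=12, rhs=-34; c'=1/4, d'=-17/6
row 2: denom=8−3·1/4=29/4; d'=(46−3·-17/6)/(29/4)=218/29
row 3: denom=8−1·4/29=228/29; d'=(-22−1·218/29)/(228/29)=-214/57
back: M3=-214/57
back: M2=218/29−4/29·-214/57=458/57
back: M1=-17/6−1/4·458/57=-92/19
M: M0=0, M1=-92/19, M2=458/57, M3=-214/57, M4=0
seg 0: a=-5, c=M0/2=0, d=(M1−M0)/(6·3)=-46/171, b=Δ0−h0·(2M0+M1)/6=103/19
seg 1: a=4, c=M1/2=-46/19, d=(M2−M1)/(6·3)=367/513, b=Δ1−h1·(2M1+M2)/6=-35/19
seg 2: a=-4, c=M2/2=229/57, d=(M3−M2)/(6·1)=-112/57, b=Δ2−h2·(2M2+M3)/6=56/19
seg 3: a=1, c=M3/2=-107/57, d=(M4−M3)/(6·3)=107/513, b=Δ3−h3·(2M3+M4)/6=290/57
t_q=27/4 → seg 2, τ=3/4; S=-4+56/19·τ+229/57·τ²+-112/57·τ³=-109/304

  seg 0: a=-5 b=103/19 c=0 d=-46/171
  seg 1: a=4 b=-35/19 c=-46/19 d=367/513
  seg 2: a=-4 b=56/19 c=229/57 d=-112/57
  seg 3: a=1 b=290/57 c=-107/57 d=107/513
S(27/4) = -109/304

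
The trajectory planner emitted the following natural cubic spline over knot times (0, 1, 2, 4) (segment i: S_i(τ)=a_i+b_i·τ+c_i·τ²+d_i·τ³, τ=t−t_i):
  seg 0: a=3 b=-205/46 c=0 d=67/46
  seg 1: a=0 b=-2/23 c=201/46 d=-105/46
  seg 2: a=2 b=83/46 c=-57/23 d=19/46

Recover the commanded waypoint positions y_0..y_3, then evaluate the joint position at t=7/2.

y_0 = S_0(0) = a_0 = 3
y_1 = S_1(0) = a_1 = 0
y_2 = S_2(0) = a_2 = 2
y_3 = S_2(2) = -1
t_q=7/2 is in segment 2 (τ=3/2); S_2(τ)=193/368

y_0=3 y_1=0 y_2=2 y_3=-1
S(7/2) = 193/368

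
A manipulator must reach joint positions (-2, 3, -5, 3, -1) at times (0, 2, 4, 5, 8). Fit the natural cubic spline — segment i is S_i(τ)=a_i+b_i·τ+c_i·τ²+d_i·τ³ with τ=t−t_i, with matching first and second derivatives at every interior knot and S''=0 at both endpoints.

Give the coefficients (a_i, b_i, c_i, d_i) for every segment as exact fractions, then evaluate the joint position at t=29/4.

Δ: Δ0=5/2, Δ1=-4, Δ2=8, Δ3=-4/3
row 1: diag=8, rhs=-39; c'=1/4, d'=-39/8
row 2: denom=6−2·1/4=11/2; d'=(72−2·-39/8)/(11/2)=327/22
row 3: denom=8−1·2/11=86/11; d'=(-56−1·327/22)/(86/11)=-1559/172
back: M3=-1559/172
back: M2=327/22−2/11·-1559/172=710/43
back: M1=-39/8−1/4·710/43=-3097/344
M: M0=0, M1=-3097/344, M2=710/43, M3=-1559/172, M4=0
seg 0: a=-2, c=M0/2=0, d=(M1−M0)/(6·2)=-3097/4128, b=Δ0−h0·(2M0+M1)/6=5677/1032
seg 1: a=3, c=M1/2=-3097/688, d=(M2−M1)/(6·2)=8777/4128, b=Δ1−h1·(2M1+M2)/6=-1807/516
seg 2: a=-5, c=M2/2=355/43, d=(M3−M2)/(6·1)=-4399/1032, b=Δ2−h2·(2M2+M3)/6=4135/1032
seg 3: a=3, c=M3/2=-1559/344, d=(M4−M3)/(6·3)=1559/3096, b=Δ3−h3·(2M3+M4)/6=3989/516
t_q=29/4 → seg 3, τ=9/4; S=3+3989/516·τ+-1559/344·τ²+1559/3096·τ³=70155/22016

  seg 0: a=-2 b=5677/1032 c=0 d=-3097/4128
  seg 1: a=3 b=-1807/516 c=-3097/688 d=8777/4128
  seg 2: a=-5 b=4135/1032 c=355/43 d=-4399/1032
  seg 3: a=3 b=3989/516 c=-1559/344 d=1559/3096
S(29/4) = 70155/22016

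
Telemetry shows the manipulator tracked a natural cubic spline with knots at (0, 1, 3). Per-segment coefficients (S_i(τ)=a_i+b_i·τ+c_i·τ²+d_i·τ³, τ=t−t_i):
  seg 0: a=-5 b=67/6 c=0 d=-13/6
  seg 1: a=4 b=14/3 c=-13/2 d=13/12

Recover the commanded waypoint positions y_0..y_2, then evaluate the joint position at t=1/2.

y_0 = S_0(0) = a_0 = -5
y_1 = S_1(0) = a_1 = 4
y_2 = S_1(2) = -4
t_q=1/2 is in segment 0 (τ=1/2); S_0(τ)=5/16

y_0=-5 y_1=4 y_2=-4
S(1/2) = 5/16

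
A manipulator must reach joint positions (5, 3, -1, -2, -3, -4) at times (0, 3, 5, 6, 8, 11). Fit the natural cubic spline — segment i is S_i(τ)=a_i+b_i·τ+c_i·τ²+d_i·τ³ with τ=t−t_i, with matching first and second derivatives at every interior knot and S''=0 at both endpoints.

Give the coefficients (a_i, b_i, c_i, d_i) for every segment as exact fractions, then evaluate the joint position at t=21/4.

Δ: Δ0=-2/3, Δ1=-2, Δ2=-1, Δ3=-1/2, Δ4=-1/3
row 1: diag=10, rhs=-8; c'=1/5, d'=-4/5
row 2: denom=6−2·1/5=28/5; d'=(6−2·-4/5)/(28/5)=19/14
row 3: denom=6−1·5/28=163/28; d'=(3−1·19/14)/(163/28)=46/163
row 4: denom=10−2·56/163=1518/163; d'=(1−2·46/163)/(1518/163)=71/1518
back: M4=71/1518
back: M3=46/163−56/163·71/1518=202/759
back: M2=19/14−5/28·202/759=994/759
back: M1=-4/5−1/5·994/759=-806/759
M: M0=0, M1=-806/759, M2=994/759, M3=202/759, M4=71/1518, M5=0
seg 0: a=5, c=M0/2=0, d=(M1−M0)/(6·3)=-403/6831, b=Δ0−h0·(2M0+M1)/6=-103/759
seg 1: a=3, c=M1/2=-403/759, d=(M2−M1)/(6·2)=50/253, b=Δ1−h1·(2M1+M2)/6=-1312/759
seg 2: a=-1, c=M2/2=497/759, d=(M3−M2)/(6·1)=-4/23, b=Δ2−h2·(2M2+M3)/6=-1124/759
seg 3: a=-2, c=M3/2=101/759, d=(M4−M3)/(6·2)=-37/2024, b=Δ3−h3·(2M3+M4)/6=-526/759
seg 4: a=-3, c=M4/2=71/3036, d=(M5−M4)/(6·3)=-71/27324, b=Δ4−h4·(2M4+M5)/6=-577/1518
t_q=21/4 → seg 2, τ=1/4; S=-1+-1124/759·τ+497/759·τ²+-4/23·τ³=-337/253

  seg 0: a=5 b=-103/759 c=0 d=-403/6831
  seg 1: a=3 b=-1312/759 c=-403/759 d=50/253
  seg 2: a=-1 b=-1124/759 c=497/759 d=-4/23
  seg 3: a=-2 b=-526/759 c=101/759 d=-37/2024
  seg 4: a=-3 b=-577/1518 c=71/3036 d=-71/27324
S(21/4) = -337/253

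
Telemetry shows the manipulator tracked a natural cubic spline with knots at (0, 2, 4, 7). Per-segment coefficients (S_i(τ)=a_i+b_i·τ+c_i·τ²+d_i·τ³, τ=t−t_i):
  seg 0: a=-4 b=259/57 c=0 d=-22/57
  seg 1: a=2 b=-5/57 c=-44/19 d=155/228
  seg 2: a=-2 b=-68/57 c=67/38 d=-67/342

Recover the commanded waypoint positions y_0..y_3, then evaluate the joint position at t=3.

y_0=-4 y_1=2 y_2=-2 y_3=5
S(3) = 21/76

y_0 = S_0(0) = a_0 = -4
y_1 = S_1(0) = a_1 = 2
y_2 = S_2(0) = a_2 = -2
y_3 = S_2(3) = 5
t_q=3 is in segment 1 (τ=1); S_1(τ)=21/76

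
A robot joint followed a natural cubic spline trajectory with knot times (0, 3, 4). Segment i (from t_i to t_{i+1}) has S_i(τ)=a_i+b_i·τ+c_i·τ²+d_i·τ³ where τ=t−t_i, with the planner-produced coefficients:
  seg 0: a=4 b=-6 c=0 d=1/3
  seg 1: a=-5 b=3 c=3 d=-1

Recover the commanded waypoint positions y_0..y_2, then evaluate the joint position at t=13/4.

y_0=4 y_1=-5 y_2=0
S(13/4) = -261/64

y_0 = S_0(0) = a_0 = 4
y_1 = S_1(0) = a_1 = -5
y_2 = S_1(1) = 0
t_q=13/4 is in segment 1 (τ=1/4); S_1(τ)=-261/64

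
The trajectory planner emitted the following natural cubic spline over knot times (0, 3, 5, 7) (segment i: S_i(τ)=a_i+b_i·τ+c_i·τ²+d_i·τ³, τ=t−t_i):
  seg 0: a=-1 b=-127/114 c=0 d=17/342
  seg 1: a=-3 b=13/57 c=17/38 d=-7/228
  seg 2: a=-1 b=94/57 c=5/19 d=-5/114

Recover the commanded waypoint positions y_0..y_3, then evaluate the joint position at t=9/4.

y_0=-1 y_1=-3 y_2=-1 y_3=3
S(9/4) = -7151/2432

y_0 = S_0(0) = a_0 = -1
y_1 = S_1(0) = a_1 = -3
y_2 = S_2(0) = a_2 = -1
y_3 = S_2(2) = 3
t_q=9/4 is in segment 0 (τ=9/4); S_0(τ)=-7151/2432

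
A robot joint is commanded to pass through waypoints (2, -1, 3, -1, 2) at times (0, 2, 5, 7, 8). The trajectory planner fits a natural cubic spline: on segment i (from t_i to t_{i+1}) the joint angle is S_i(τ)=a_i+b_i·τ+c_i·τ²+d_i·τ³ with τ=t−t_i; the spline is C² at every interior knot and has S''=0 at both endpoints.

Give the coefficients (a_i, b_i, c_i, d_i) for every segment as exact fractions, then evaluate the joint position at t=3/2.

Δ: Δ0=-3/2, Δ1=4/3, Δ2=-2, Δ3=3
row 1: diag=10, rhs=17; c'=3/10, d'=17/10
row 2: denom=10−3·3/10=91/10; d'=(-20−3·17/10)/(91/10)=-251/91
row 3: denom=6−2·20/91=506/91; d'=(30−2·-251/91)/(506/91)=1616/253
back: M3=1616/253
back: M2=-251/91−20/91·1616/253=-1053/253
back: M1=17/10−3/10·-1053/253=746/253
M: M0=0, M1=746/253, M2=-1053/253, M3=1616/253, M4=0
seg 0: a=2, c=M0/2=0, d=(M1−M0)/(6·2)=373/1518, b=Δ0−h0·(2M0+M1)/6=-3769/1518
seg 1: a=-1, c=M1/2=373/253, d=(M2−M1)/(6·3)=-1799/4554, b=Δ1−h1·(2M1+M2)/6=707/1518
seg 2: a=3, c=M2/2=-1053/506, d=(M3−M2)/(6·2)=2669/3036, b=Δ2−h2·(2M2+M3)/6=-1028/759
seg 3: a=-1, c=M3/2=808/253, d=(M4−M3)/(6·1)=-808/759, b=Δ3−h3·(2M3+M4)/6=661/759
t_q=3/2 → seg 0, τ=3/2; S=2+-3769/1518·τ+0·τ²+373/1518·τ³=-3623/4048

  seg 0: a=2 b=-3769/1518 c=0 d=373/1518
  seg 1: a=-1 b=707/1518 c=373/253 d=-1799/4554
  seg 2: a=3 b=-1028/759 c=-1053/506 d=2669/3036
  seg 3: a=-1 b=661/759 c=808/253 d=-808/759
S(3/2) = -3623/4048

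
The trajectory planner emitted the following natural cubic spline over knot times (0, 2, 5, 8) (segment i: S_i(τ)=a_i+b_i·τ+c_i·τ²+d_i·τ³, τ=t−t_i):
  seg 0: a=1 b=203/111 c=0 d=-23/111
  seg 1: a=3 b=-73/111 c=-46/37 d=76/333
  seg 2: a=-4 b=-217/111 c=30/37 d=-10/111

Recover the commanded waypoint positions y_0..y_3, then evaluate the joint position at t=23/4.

y_0 = S_0(0) = a_0 = 1
y_1 = S_1(0) = a_1 = 3
y_2 = S_2(0) = a_2 = -4
y_3 = S_2(3) = -5
t_q=23/4 is in segment 2 (τ=3/4); S_2(τ)=-5977/1184

y_0=1 y_1=3 y_2=-4 y_3=-5
S(23/4) = -5977/1184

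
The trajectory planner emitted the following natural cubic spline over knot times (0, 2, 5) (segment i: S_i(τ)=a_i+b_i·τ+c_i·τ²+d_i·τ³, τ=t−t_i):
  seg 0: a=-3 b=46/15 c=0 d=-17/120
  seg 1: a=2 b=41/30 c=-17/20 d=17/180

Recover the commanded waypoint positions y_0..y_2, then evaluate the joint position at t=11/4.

y_0 = S_0(0) = a_0 = -3
y_1 = S_1(0) = a_1 = 2
y_2 = S_1(3) = 1
t_q=11/4 is in segment 1 (τ=3/4); S_1(τ)=3311/1280

y_0=-3 y_1=2 y_2=1
S(11/4) = 3311/1280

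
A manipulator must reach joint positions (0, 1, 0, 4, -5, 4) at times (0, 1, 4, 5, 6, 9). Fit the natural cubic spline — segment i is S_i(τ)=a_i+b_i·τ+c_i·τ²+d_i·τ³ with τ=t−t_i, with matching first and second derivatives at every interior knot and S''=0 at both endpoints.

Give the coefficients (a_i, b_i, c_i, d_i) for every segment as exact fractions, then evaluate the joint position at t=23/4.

Δ: Δ0=1, Δ1=-1/3, Δ2=4, Δ3=-9, Δ4=3
row 1: diag=8, rhs=-8; c'=3/8, d'=-1
row 2: denom=8−3·3/8=55/8; d'=(26−3·-1)/(55/8)=232/55
row 3: denom=4−1·8/55=212/55; d'=(-78−1·232/55)/(212/55)=-2261/106
row 4: denom=8−1·55/212=1641/212; d'=(72−1·-2261/106)/(1641/212)=19786/1641
back: M4=19786/1641
back: M3=-2261/106−55/212·19786/1641=-40136/1641
back: M2=232/55−8/55·-40136/1641=12760/1641
back: M1=-1−3/8·12760/1641=-2142/547
M: M0=0, M1=-2142/547, M2=12760/1641, M3=-40136/1641, M4=19786/1641, M5=0
seg 0: a=0, c=M0/2=0, d=(M1−M0)/(6·1)=-357/547, b=Δ0−h0·(2M0+M1)/6=904/547
seg 1: a=1, c=M1/2=-1071/547, d=(M2−M1)/(6·3)=9593/14769, b=Δ1−h1·(2M1+M2)/6=-167/547
seg 2: a=0, c=M2/2=6380/1641, d=(M3−M2)/(6·1)=-8816/1641, b=Δ2−h2·(2M2+M3)/6=3000/547
seg 3: a=4, c=M3/2=-20068/1641, d=(M4−M3)/(6·1)=3329/547, b=Δ3−h3·(2M3+M4)/6=-4688/1641
seg 4: a=-5, c=M4/2=9893/1641, d=(M5−M4)/(6·3)=-9893/14769, b=Δ4−h4·(2M4+M5)/6=-14863/1641
t_q=23/4 → seg 3, τ=3/4; S=4+-4688/1641·τ+-20068/1641·τ²+3329/547·τ³=-85909/35008

  seg 0: a=0 b=904/547 c=0 d=-357/547
  seg 1: a=1 b=-167/547 c=-1071/547 d=9593/14769
  seg 2: a=0 b=3000/547 c=6380/1641 d=-8816/1641
  seg 3: a=4 b=-4688/1641 c=-20068/1641 d=3329/547
  seg 4: a=-5 b=-14863/1641 c=9893/1641 d=-9893/14769
S(23/4) = -85909/35008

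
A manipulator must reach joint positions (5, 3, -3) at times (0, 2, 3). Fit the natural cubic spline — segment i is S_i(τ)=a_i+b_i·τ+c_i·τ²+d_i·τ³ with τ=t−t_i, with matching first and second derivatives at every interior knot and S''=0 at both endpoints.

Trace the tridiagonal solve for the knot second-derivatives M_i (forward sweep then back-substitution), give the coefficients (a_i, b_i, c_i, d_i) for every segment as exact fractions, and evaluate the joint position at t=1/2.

  seg 0: a=5 b=2/3 c=0 d=-5/12
  seg 1: a=3 b=-13/3 c=-5/2 d=5/6
S(1/2) = 169/32

Δ: Δ0=-1, Δ1=-6
row 1: diag=6, rhs=-30; c'=1/6, d'=-5
back: M1=-5
M: M0=0, M1=-5, M2=0
seg 0: a=5, c=M0/2=0, d=(M1−M0)/(6·2)=-5/12, b=Δ0−h0·(2M0+M1)/6=2/3
seg 1: a=3, c=M1/2=-5/2, d=(M2−M1)/(6·1)=5/6, b=Δ1−h1·(2M1+M2)/6=-13/3
t_q=1/2 → seg 0, τ=1/2; S=5+2/3·τ+0·τ²+-5/12·τ³=169/32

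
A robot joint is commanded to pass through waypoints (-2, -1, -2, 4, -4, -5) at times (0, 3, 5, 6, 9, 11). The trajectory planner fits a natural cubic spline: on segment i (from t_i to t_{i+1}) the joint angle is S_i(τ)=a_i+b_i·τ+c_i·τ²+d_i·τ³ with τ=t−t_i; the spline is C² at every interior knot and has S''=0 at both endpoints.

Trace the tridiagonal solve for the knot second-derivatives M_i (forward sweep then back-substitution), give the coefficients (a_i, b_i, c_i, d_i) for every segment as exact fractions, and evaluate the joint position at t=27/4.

Δ: Δ0=1/3, Δ1=-1/2, Δ2=6, Δ3=-8/3, Δ4=-1/2
row 1: diag=10, rhs=-5; c'=1/5, d'=-1/2
row 2: denom=6−2·1/5=28/5; d'=(39−2·-1/2)/(28/5)=50/7
row 3: denom=8−1·5/28=219/28; d'=(-52−1·50/7)/(219/28)=-552/73
row 4: denom=10−3·28/73=646/73; d'=(13−3·-552/73)/(646/73)=2605/646
back: M4=2605/646
back: M3=-552/73−28/73·2605/646=-2942/323
back: M2=50/7−5/28·-2942/323=5665/646
back: M1=-1/2−1/5·5665/646=-728/323
M: M0=0, M1=-728/323, M2=5665/646, M3=-2942/323, M4=2605/646, M5=0
seg 0: a=-2, c=M0/2=0, d=(M1−M0)/(6·3)=-364/2907, b=Δ0−h0·(2M0+M1)/6=1415/969
seg 1: a=-1, c=M1/2=-364/323, d=(M2−M1)/(6·2)=7121/7752, b=Δ1−h1·(2M1+M2)/6=-1861/969
seg 2: a=-2, c=M2/2=5665/1292, d=(M3−M2)/(6·1)=-11549/3876, b=Δ2−h2·(2M2+M3)/6=8905/1938
seg 3: a=4, c=M3/2=-1471/323, d=(M4−M3)/(6·3)=8489/11628, b=Δ3−h3·(2M3+M4)/6=1009/228
seg 4: a=-4, c=M4/2=2605/1292, d=(M5−M4)/(6·2)=-2605/7752, b=Δ4−h4·(2M4+M5)/6=-6179/1938
t_q=27/4 → seg 3, τ=3/4; S=4+1009/228·τ+-1471/323·τ²+8489/11628·τ³=418843/82688

  seg 0: a=-2 b=1415/969 c=0 d=-364/2907
  seg 1: a=-1 b=-1861/969 c=-364/323 d=7121/7752
  seg 2: a=-2 b=8905/1938 c=5665/1292 d=-11549/3876
  seg 3: a=4 b=1009/228 c=-1471/323 d=8489/11628
  seg 4: a=-4 b=-6179/1938 c=2605/1292 d=-2605/7752
S(27/4) = 418843/82688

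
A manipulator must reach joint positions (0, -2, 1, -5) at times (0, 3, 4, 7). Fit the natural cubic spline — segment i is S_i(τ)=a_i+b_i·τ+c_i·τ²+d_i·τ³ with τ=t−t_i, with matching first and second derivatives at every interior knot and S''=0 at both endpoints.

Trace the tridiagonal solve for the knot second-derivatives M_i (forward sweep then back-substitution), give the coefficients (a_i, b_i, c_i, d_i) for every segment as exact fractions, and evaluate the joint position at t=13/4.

Δ: Δ0=-2/3, Δ1=3, Δ2=-2
row 1: diag=8, rhs=22; c'=1/8, d'=11/4
row 2: denom=8−1·1/8=63/8; d'=(-30−1·11/4)/(63/8)=-262/63
back: M2=-262/63
back: M1=11/4−1/8·-262/63=206/63
M: M0=0, M1=206/63, M2=-262/63, M3=0
seg 0: a=0, c=M0/2=0, d=(M1−M0)/(6·3)=103/567, b=Δ0−h0·(2M0+M1)/6=-145/63
seg 1: a=-2, c=M1/2=103/63, d=(M2−M1)/(6·1)=-26/21, b=Δ1−h1·(2M1+M2)/6=164/63
seg 2: a=1, c=M2/2=-131/63, d=(M3−M2)/(6·3)=131/567, b=Δ2−h2·(2M2+M3)/6=136/63
t_q=13/4 → seg 1, τ=1/4; S=-2+164/63·τ+103/63·τ²+-26/21·τ³=-851/672

  seg 0: a=0 b=-145/63 c=0 d=103/567
  seg 1: a=-2 b=164/63 c=103/63 d=-26/21
  seg 2: a=1 b=136/63 c=-131/63 d=131/567
S(13/4) = -851/672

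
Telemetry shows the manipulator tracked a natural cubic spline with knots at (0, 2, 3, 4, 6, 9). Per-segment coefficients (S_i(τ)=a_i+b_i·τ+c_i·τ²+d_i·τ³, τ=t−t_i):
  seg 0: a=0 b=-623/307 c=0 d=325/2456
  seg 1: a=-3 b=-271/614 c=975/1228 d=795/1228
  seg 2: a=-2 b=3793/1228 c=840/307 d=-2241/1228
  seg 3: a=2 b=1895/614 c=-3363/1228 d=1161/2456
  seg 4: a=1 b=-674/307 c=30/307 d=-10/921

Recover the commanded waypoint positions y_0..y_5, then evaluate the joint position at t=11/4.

y_0=0 y_1=-3 y_2=-2 y_3=2 y_4=1 y_5=-5
S(11/4) = -205227/78592

y_0 = S_0(0) = a_0 = 0
y_1 = S_1(0) = a_1 = -3
y_2 = S_2(0) = a_2 = -2
y_3 = S_3(0) = a_3 = 2
y_4 = S_4(0) = a_4 = 1
y_5 = S_4(3) = -5
t_q=11/4 is in segment 1 (τ=3/4); S_1(τ)=-205227/78592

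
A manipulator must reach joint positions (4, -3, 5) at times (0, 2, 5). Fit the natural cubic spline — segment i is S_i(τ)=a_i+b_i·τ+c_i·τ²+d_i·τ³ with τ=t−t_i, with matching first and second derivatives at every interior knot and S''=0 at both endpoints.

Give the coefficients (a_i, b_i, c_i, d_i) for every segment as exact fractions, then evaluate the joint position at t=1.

Δ: Δ0=-7/2, Δ1=8/3
row 1: diag=10, rhs=37; c'=3/10, d'=37/10
back: M1=37/10
M: M0=0, M1=37/10, M2=0
seg 0: a=4, c=M0/2=0, d=(M1−M0)/(6·2)=37/120, b=Δ0−h0·(2M0+M1)/6=-71/15
seg 1: a=-3, c=M1/2=37/20, d=(M2−M1)/(6·3)=-37/180, b=Δ1−h1·(2M1+M2)/6=-31/30
t_q=1 → seg 0, τ=1; S=4+-71/15·τ+0·τ²+37/120·τ³=-17/40

  seg 0: a=4 b=-71/15 c=0 d=37/120
  seg 1: a=-3 b=-31/30 c=37/20 d=-37/180
S(1) = -17/40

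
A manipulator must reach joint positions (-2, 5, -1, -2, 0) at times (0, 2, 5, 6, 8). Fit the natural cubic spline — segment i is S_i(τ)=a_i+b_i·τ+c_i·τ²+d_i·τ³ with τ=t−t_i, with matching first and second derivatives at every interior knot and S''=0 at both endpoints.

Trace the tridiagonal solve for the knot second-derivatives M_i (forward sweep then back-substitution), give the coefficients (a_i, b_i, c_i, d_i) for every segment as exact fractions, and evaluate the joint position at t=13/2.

  seg 0: a=-2 b=1997/416 c=0 d=-541/1664
  seg 1: a=5 b=187/208 c=-1623/832 d=21/64
  seg 2: a=-1 b=-1619/832 c=417/416 d=-47/832
  seg 3: a=-2 b=-23/208 c=693/832 d=-231/1664
S(13/2) = -24819/13312

Δ: Δ0=7/2, Δ1=-2, Δ2=-1, Δ3=1
row 1: diag=10, rhs=-33; c'=3/10, d'=-33/10
row 2: denom=8−3·3/10=71/10; d'=(6−3·-33/10)/(71/10)=159/71
row 3: denom=6−1·10/71=416/71; d'=(12−1·159/71)/(416/71)=693/416
back: M3=693/416
back: M2=159/71−10/71·693/416=417/208
back: M1=-33/10−3/10·417/208=-1623/416
M: M0=0, M1=-1623/416, M2=417/208, M3=693/416, M4=0
seg 0: a=-2, c=M0/2=0, d=(M1−M0)/(6·2)=-541/1664, b=Δ0−h0·(2M0+M1)/6=1997/416
seg 1: a=5, c=M1/2=-1623/832, d=(M2−M1)/(6·3)=21/64, b=Δ1−h1·(2M1+M2)/6=187/208
seg 2: a=-1, c=M2/2=417/416, d=(M3−M2)/(6·1)=-47/832, b=Δ2−h2·(2M2+M3)/6=-1619/832
seg 3: a=-2, c=M3/2=693/832, d=(M4−M3)/(6·2)=-231/1664, b=Δ3−h3·(2M3+M4)/6=-23/208
t_q=13/2 → seg 3, τ=1/2; S=-2+-23/208·τ+693/832·τ²+-231/1664·τ³=-24819/13312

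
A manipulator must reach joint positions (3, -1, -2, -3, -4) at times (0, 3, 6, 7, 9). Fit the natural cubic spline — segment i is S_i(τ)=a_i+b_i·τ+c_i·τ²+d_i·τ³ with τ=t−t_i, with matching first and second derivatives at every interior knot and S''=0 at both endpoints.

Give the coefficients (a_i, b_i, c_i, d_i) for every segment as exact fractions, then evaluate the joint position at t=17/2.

  seg 0: a=3 b=-1723/1020 c=0 d=121/3060
  seg 1: a=-1 b=-317/510 c=121/340 d=-53/612
  seg 2: a=-2 b=-841/1020 c=-36/85 d=253/1020
  seg 3: a=-3 b=-473/510 c=109/340 d=-109/2040
S(17/2) = -4189/1088

Δ: Δ0=-4/3, Δ1=-1/3, Δ2=-1, Δ3=-1/2
row 1: diag=12, rhs=6; c'=1/4, d'=1/2
row 2: denom=8−3·1/4=29/4; d'=(-4−3·1/2)/(29/4)=-22/29
row 3: denom=6−1·4/29=170/29; d'=(3−1·-22/29)/(170/29)=109/170
back: M3=109/170
back: M2=-22/29−4/29·109/170=-72/85
back: M1=1/2−1/4·-72/85=121/170
M: M0=0, M1=121/170, M2=-72/85, M3=109/170, M4=0
seg 0: a=3, c=M0/2=0, d=(M1−M0)/(6·3)=121/3060, b=Δ0−h0·(2M0+M1)/6=-1723/1020
seg 1: a=-1, c=M1/2=121/340, d=(M2−M1)/(6·3)=-53/612, b=Δ1−h1·(2M1+M2)/6=-317/510
seg 2: a=-2, c=M2/2=-36/85, d=(M3−M2)/(6·1)=253/1020, b=Δ2−h2·(2M2+M3)/6=-841/1020
seg 3: a=-3, c=M3/2=109/340, d=(M4−M3)/(6·2)=-109/2040, b=Δ3−h3·(2M3+M4)/6=-473/510
t_q=17/2 → seg 3, τ=3/2; S=-3+-473/510·τ+109/340·τ²+-109/2040·τ³=-4189/1088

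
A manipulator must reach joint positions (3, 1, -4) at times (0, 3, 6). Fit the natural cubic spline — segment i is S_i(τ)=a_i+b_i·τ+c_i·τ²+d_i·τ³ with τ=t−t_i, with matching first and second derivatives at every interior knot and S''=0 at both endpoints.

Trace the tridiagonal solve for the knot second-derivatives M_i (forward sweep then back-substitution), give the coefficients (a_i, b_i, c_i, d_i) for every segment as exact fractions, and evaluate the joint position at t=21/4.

  seg 0: a=3 b=-5/12 c=0 d=-1/36
  seg 1: a=1 b=-7/6 c=-1/4 d=1/36
S(21/4) = -659/256

Δ: Δ0=-2/3, Δ1=-5/3
row 1: diag=12, rhs=-6; c'=1/4, d'=-1/2
back: M1=-1/2
M: M0=0, M1=-1/2, M2=0
seg 0: a=3, c=M0/2=0, d=(M1−M0)/(6·3)=-1/36, b=Δ0−h0·(2M0+M1)/6=-5/12
seg 1: a=1, c=M1/2=-1/4, d=(M2−M1)/(6·3)=1/36, b=Δ1−h1·(2M1+M2)/6=-7/6
t_q=21/4 → seg 1, τ=9/4; S=1+-7/6·τ+-1/4·τ²+1/36·τ³=-659/256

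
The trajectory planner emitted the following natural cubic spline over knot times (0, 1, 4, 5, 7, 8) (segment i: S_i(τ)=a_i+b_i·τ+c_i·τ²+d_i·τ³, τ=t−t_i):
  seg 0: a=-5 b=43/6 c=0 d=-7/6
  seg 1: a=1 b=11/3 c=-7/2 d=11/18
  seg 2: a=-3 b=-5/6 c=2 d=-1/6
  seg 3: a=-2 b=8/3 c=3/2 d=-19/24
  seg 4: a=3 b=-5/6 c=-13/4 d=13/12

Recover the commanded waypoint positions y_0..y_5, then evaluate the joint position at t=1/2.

y_0 = S_0(0) = a_0 = -5
y_1 = S_1(0) = a_1 = 1
y_2 = S_2(0) = a_2 = -3
y_3 = S_3(0) = a_3 = -2
y_4 = S_4(0) = a_4 = 3
y_5 = S_4(1) = 0
t_q=1/2 is in segment 0 (τ=1/2); S_0(τ)=-25/16

y_0=-5 y_1=1 y_2=-3 y_3=-2 y_4=3 y_5=0
S(1/2) = -25/16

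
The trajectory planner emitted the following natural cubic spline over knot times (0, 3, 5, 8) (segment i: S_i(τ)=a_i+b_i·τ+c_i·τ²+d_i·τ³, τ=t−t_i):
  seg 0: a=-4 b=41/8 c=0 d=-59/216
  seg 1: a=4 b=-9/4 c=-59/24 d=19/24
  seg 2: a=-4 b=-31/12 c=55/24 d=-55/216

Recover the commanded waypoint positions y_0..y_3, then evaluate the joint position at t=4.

y_0=-4 y_1=4 y_2=-4 y_3=2
S(4) = 1/12

y_0 = S_0(0) = a_0 = -4
y_1 = S_1(0) = a_1 = 4
y_2 = S_2(0) = a_2 = -4
y_3 = S_2(3) = 2
t_q=4 is in segment 1 (τ=1); S_1(τ)=1/12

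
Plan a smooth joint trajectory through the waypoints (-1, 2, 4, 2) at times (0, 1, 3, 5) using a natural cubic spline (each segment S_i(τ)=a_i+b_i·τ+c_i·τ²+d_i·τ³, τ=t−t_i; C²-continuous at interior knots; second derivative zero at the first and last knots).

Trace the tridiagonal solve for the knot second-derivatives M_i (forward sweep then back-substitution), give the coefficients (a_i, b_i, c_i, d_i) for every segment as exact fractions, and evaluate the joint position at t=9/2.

Δ: Δ0=3, Δ1=1, Δ2=-1
row 1: diag=6, rhs=-12; c'=1/3, d'=-2
row 2: denom=8−2·1/3=22/3; d'=(-12−2·-2)/(22/3)=-12/11
back: M2=-12/11
back: M1=-2−1/3·-12/11=-18/11
M: M0=0, M1=-18/11, M2=-12/11, M3=0
seg 0: a=-1, c=M0/2=0, d=(M1−M0)/(6·1)=-3/11, b=Δ0−h0·(2M0+M1)/6=36/11
seg 1: a=2, c=M1/2=-9/11, d=(M2−M1)/(6·2)=1/22, b=Δ1−h1·(2M1+M2)/6=27/11
seg 2: a=4, c=M2/2=-6/11, d=(M3−M2)/(6·2)=1/11, b=Δ2−h2·(2M2+M3)/6=-3/11
t_q=9/2 → seg 2, τ=3/2; S=4+-3/11·τ+-6/11·τ²+1/11·τ³=235/88

  seg 0: a=-1 b=36/11 c=0 d=-3/11
  seg 1: a=2 b=27/11 c=-9/11 d=1/22
  seg 2: a=4 b=-3/11 c=-6/11 d=1/11
S(9/2) = 235/88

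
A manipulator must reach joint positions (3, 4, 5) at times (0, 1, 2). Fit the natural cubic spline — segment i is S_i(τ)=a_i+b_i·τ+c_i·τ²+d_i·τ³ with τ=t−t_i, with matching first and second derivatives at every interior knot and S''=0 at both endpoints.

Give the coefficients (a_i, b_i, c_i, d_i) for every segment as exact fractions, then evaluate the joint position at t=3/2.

Δ: Δ0=1, Δ1=1
row 1: diag=4, rhs=0; c'=1/4, d'=0
back: M1=0
M: M0=0, M1=0, M2=0
seg 0: a=3, c=M0/2=0, d=(M1−M0)/(6·1)=0, b=Δ0−h0·(2M0+M1)/6=1
seg 1: a=4, c=M1/2=0, d=(M2−M1)/(6·1)=0, b=Δ1−h1·(2M1+M2)/6=1
t_q=3/2 → seg 1, τ=1/2; S=4+1·τ+0·τ²+0·τ³=9/2

  seg 0: a=3 b=1 c=0 d=0
  seg 1: a=4 b=1 c=0 d=0
S(3/2) = 9/2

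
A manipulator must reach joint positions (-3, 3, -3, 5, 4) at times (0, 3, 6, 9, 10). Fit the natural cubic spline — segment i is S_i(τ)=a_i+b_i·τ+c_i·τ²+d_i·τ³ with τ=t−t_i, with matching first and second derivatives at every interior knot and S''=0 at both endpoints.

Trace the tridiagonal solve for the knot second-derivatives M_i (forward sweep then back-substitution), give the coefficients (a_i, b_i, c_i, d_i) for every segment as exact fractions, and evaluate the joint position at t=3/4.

Δ: Δ0=2, Δ1=-2, Δ2=8/3, Δ3=-1
row 1: diag=12, rhs=-24; c'=1/4, d'=-2
row 2: denom=12−3·1/4=45/4; d'=(28−3·-2)/(45/4)=136/45
row 3: denom=8−3·4/15=36/5; d'=(-22−3·136/45)/(36/5)=-233/54
back: M3=-233/54
back: M2=136/45−4/15·-233/54=338/81
back: M1=-2−1/4·338/81=-493/162
M: M0=0, M1=-493/162, M2=338/81, M3=-233/54, M4=0
seg 0: a=-3, c=M0/2=0, d=(M1−M0)/(6·3)=-493/2916, b=Δ0−h0·(2M0+M1)/6=1141/324
seg 1: a=3, c=M1/2=-493/324, d=(M2−M1)/(6·3)=1169/2916, b=Δ1−h1·(2M1+M2)/6=-169/162
seg 2: a=-3, c=M2/2=169/81, d=(M3−M2)/(6·3)=-1375/2916, b=Δ2−h2·(2M2+M3)/6=211/324
seg 3: a=5, c=M3/2=-233/108, d=(M4−M3)/(6·1)=233/324, b=Δ3−h3·(2M3+M4)/6=71/162
t_q=3/4 → seg 0, τ=3/4; S=-3+1141/324·τ+0·τ²+-493/2916·τ³=-991/2304

  seg 0: a=-3 b=1141/324 c=0 d=-493/2916
  seg 1: a=3 b=-169/162 c=-493/324 d=1169/2916
  seg 2: a=-3 b=211/324 c=169/81 d=-1375/2916
  seg 3: a=5 b=71/162 c=-233/108 d=233/324
S(3/4) = -991/2304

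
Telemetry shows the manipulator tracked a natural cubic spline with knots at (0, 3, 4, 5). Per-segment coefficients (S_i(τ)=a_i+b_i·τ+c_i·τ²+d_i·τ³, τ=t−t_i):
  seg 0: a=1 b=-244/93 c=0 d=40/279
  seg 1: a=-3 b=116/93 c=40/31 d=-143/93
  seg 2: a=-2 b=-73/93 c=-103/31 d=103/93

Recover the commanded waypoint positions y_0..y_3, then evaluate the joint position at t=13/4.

y_0 = S_0(0) = a_0 = 1
y_1 = S_1(0) = a_1 = -3
y_2 = S_2(0) = a_2 = -2
y_3 = S_2(1) = -5
t_q=13/4 is in segment 1 (τ=1/4); S_1(τ)=-5221/1984

y_0=1 y_1=-3 y_2=-2 y_3=-5
S(13/4) = -5221/1984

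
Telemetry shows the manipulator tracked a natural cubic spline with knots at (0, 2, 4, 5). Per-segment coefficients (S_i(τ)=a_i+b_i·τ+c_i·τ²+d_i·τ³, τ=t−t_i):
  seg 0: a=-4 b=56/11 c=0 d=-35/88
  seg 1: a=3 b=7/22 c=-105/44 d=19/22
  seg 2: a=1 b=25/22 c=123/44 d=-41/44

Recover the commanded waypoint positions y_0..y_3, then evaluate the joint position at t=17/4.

y_0 = S_0(0) = a_0 = -4
y_1 = S_1(0) = a_1 = 3
y_2 = S_2(0) = a_2 = 1
y_3 = S_2(1) = 4
t_q=17/4 is in segment 2 (τ=1/4); S_2(τ)=4067/2816

y_0=-4 y_1=3 y_2=1 y_3=4
S(17/4) = 4067/2816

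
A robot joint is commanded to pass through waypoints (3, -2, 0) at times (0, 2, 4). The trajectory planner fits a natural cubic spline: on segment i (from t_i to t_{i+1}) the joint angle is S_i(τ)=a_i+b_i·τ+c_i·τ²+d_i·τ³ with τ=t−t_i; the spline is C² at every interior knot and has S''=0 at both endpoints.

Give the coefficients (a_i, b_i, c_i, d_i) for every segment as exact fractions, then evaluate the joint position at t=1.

  seg 0: a=3 b=-27/8 c=0 d=7/32
  seg 1: a=-2 b=-3/4 c=21/16 d=-7/32
S(1) = -5/32

Δ: Δ0=-5/2, Δ1=1
row 1: diag=8, rhs=21; c'=1/4, d'=21/8
back: M1=21/8
M: M0=0, M1=21/8, M2=0
seg 0: a=3, c=M0/2=0, d=(M1−M0)/(6·2)=7/32, b=Δ0−h0·(2M0+M1)/6=-27/8
seg 1: a=-2, c=M1/2=21/16, d=(M2−M1)/(6·2)=-7/32, b=Δ1−h1·(2M1+M2)/6=-3/4
t_q=1 → seg 0, τ=1; S=3+-27/8·τ+0·τ²+7/32·τ³=-5/32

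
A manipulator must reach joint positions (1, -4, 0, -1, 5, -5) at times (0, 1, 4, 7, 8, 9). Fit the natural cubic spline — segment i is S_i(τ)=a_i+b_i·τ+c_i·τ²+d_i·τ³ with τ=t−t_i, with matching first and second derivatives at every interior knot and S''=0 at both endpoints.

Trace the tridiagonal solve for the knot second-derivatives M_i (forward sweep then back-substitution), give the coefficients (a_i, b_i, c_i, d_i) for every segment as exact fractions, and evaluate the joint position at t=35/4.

Δ: Δ0=-5, Δ1=4/3, Δ2=-1/3, Δ3=6, Δ4=-10
row 1: diag=8, rhs=38; c'=3/8, d'=19/4
row 2: denom=12−3·3/8=87/8; d'=(-10−3·19/4)/(87/8)=-194/87
row 3: denom=8−3·8/29=208/29; d'=(38−3·-194/87)/(208/29)=81/13
row 4: denom=4−1·29/208=803/208; d'=(-96−1·81/13)/(803/208)=-21264/803
back: M4=-21264/803
back: M3=81/13−29/208·-21264/803=7968/803
back: M2=-194/87−8/29·7968/803=-11966/2409
back: M1=19/4−3/8·-11966/2409=5310/803
M: M0=0, M1=5310/803, M2=-11966/2409, M3=7968/803, M4=-21264/803, M5=0
seg 0: a=1, c=M0/2=0, d=(M1−M0)/(6·1)=885/803, b=Δ0−h0·(2M0+M1)/6=-4900/803
seg 1: a=-4, c=M1/2=2655/803, d=(M2−M1)/(6·3)=-1268/1971, b=Δ1−h1·(2M1+M2)/6=-2245/803
seg 2: a=0, c=M2/2=-5983/2409, d=(M3−M2)/(6·3)=17935/21681, b=Δ2−h2·(2M2+M3)/6=-263/803
seg 3: a=-1, c=M3/2=3984/803, d=(M4−M3)/(6·1)=-4872/803, b=Δ3−h3·(2M3+M4)/6=5706/803
seg 4: a=5, c=M4/2=-10632/803, d=(M5−M4)/(6·1)=3544/803, b=Δ4−h4·(2M4+M5)/6=-942/803
t_q=35/4 → seg 4, τ=3/4; S=5+-942/803·τ+-10632/803·τ²+3544/803·τ³=-9415/6424

  seg 0: a=1 b=-4900/803 c=0 d=885/803
  seg 1: a=-4 b=-2245/803 c=2655/803 d=-1268/1971
  seg 2: a=0 b=-263/803 c=-5983/2409 d=17935/21681
  seg 3: a=-1 b=5706/803 c=3984/803 d=-4872/803
  seg 4: a=5 b=-942/803 c=-10632/803 d=3544/803
S(35/4) = -9415/6424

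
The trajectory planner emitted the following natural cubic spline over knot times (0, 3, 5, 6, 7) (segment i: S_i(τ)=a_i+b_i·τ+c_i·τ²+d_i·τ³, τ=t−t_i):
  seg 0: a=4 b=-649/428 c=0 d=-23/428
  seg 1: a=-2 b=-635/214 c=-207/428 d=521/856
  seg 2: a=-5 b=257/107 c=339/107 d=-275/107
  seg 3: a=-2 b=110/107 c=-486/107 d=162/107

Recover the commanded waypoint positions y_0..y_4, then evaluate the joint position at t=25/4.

y_0=4 y_1=-2 y_2=-5 y_3=-2 y_4=-4
S(25/4) = -6859/3424

y_0 = S_0(0) = a_0 = 4
y_1 = S_1(0) = a_1 = -2
y_2 = S_2(0) = a_2 = -5
y_3 = S_3(0) = a_3 = -2
y_4 = S_3(1) = -4
t_q=25/4 is in segment 3 (τ=1/4); S_3(τ)=-6859/3424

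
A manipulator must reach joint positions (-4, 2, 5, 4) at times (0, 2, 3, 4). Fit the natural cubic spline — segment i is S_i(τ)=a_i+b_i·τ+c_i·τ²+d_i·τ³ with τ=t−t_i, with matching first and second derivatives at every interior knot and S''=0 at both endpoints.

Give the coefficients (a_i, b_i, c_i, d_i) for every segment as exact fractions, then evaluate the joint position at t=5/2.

Δ: Δ0=3, Δ1=3, Δ2=-1
row 1: diag=6, rhs=0; c'=1/6, d'=0
row 2: denom=4−1·1/6=23/6; d'=(-24−1·0)/(23/6)=-144/23
back: M2=-144/23
back: M1=0−1/6·-144/23=24/23
M: M0=0, M1=24/23, M2=-144/23, M3=0
seg 0: a=-4, c=M0/2=0, d=(M1−M0)/(6·2)=2/23, b=Δ0−h0·(2M0+M1)/6=61/23
seg 1: a=2, c=M1/2=12/23, d=(M2−M1)/(6·1)=-28/23, b=Δ1−h1·(2M1+M2)/6=85/23
seg 2: a=5, c=M2/2=-72/23, d=(M3−M2)/(6·1)=24/23, b=Δ2−h2·(2M2+M3)/6=25/23
t_q=5/2 → seg 1, τ=1/2; S=2+85/23·τ+12/23·τ²+-28/23·τ³=88/23

  seg 0: a=-4 b=61/23 c=0 d=2/23
  seg 1: a=2 b=85/23 c=12/23 d=-28/23
  seg 2: a=5 b=25/23 c=-72/23 d=24/23
S(5/2) = 88/23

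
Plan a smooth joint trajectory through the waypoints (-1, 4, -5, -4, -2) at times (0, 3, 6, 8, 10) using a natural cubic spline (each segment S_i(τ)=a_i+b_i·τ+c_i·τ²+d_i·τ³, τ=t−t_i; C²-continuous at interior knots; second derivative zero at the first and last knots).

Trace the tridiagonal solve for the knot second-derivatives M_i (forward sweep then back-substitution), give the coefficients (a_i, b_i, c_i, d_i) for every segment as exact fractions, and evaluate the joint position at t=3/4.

  seg 0: a=-1 b=2707/840 c=0 d=-1307/7560
  seg 1: a=4 b=-607/420 c=-1307/840 d=523/1512
  seg 2: a=-5 b=-173/120 c=109/70 d=-197/672
  seg 3: a=-4 b=533/420 c=-113/560 d=113/3360
S(3/4) = 4817/3584

Δ: Δ0=5/3, Δ1=-3, Δ2=1/2, Δ3=1
row 1: diag=12, rhs=-28; c'=1/4, d'=-7/3
row 2: denom=10−3·1/4=37/4; d'=(21−3·-7/3)/(37/4)=112/37
row 3: denom=8−2·8/37=280/37; d'=(3−2·112/37)/(280/37)=-113/280
back: M3=-113/280
back: M2=112/37−8/37·-113/280=109/35
back: M1=-7/3−1/4·109/35=-1307/420
M: M0=0, M1=-1307/420, M2=109/35, M3=-113/280, M4=0
seg 0: a=-1, c=M0/2=0, d=(M1−M0)/(6·3)=-1307/7560, b=Δ0−h0·(2M0+M1)/6=2707/840
seg 1: a=4, c=M1/2=-1307/840, d=(M2−M1)/(6·3)=523/1512, b=Δ1−h1·(2M1+M2)/6=-607/420
seg 2: a=-5, c=M2/2=109/70, d=(M3−M2)/(6·2)=-197/672, b=Δ2−h2·(2M2+M3)/6=-173/120
seg 3: a=-4, c=M3/2=-113/560, d=(M4−M3)/(6·2)=113/3360, b=Δ3−h3·(2M3+M4)/6=533/420
t_q=3/4 → seg 0, τ=3/4; S=-1+2707/840·τ+0·τ²+-1307/7560·τ³=4817/3584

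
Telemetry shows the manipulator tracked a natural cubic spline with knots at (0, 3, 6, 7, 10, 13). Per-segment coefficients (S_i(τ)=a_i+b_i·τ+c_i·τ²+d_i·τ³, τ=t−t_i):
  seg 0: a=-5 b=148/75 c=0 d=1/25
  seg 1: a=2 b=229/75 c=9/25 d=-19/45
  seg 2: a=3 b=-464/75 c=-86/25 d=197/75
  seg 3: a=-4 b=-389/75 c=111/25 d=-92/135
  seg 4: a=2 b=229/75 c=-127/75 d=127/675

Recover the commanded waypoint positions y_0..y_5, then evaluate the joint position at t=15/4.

y_0 = S_0(0) = a_0 = -5
y_1 = S_1(0) = a_1 = 2
y_2 = S_2(0) = a_2 = 3
y_3 = S_3(0) = a_3 = -4
y_4 = S_4(0) = a_4 = 2
y_5 = S_4(3) = 1
t_q=15/4 is in segment 1 (τ=3/4); S_1(τ)=6903/1600

y_0=-5 y_1=2 y_2=3 y_3=-4 y_4=2 y_5=1
S(15/4) = 6903/1600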